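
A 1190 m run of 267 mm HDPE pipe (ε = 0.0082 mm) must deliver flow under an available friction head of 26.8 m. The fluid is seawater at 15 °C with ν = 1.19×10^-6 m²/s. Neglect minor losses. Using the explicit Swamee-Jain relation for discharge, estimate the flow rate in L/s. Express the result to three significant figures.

Swamee-Jain (Type II): Q = -0.965·√(gD⁵h_f/L)·ln[ε/(3.7D) + √(3.17ν²L/(gD³h_f))]
√(gD⁵h_f/L) = √(9.81·0.267⁵·26.8/1190) = 0.01731
ε/(3.7D) = 8.30×10^-6; √(3.17ν²L/(gD³h_f)) = 3.27×10^-5
Q = -0.965·0.01731·ln(4.097×10^-5) = 0.1688 m³/s
Check: V = 3.01 m/s, Re = 6.76×10^5, f = 0.01298, h_f = 26.8 m ≈ 26.8 m ✓

Q ≈ 169 L/s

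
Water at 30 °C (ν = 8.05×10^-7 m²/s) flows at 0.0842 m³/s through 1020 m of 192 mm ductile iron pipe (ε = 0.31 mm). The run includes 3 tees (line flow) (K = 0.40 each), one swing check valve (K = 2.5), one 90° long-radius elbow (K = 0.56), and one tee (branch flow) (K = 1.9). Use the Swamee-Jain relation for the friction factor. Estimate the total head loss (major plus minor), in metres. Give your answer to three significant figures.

H_L ≈ 54.3 m

V = 4Q/(πD²) = 2.908 m/s; V²/2g = 0.4311 m
Re = 6.94×10^5, ε/D = 0.00161 → f = 0.02255 (Swamee-Jain)
Major: h_f = f(L/D)·V²/2g = 0.02255·5312·0.4311 = 51.64 m
Minor: ΣK = 6.16; h_m = ΣK·V²/2g = 2.655 m
Total H_L = 51.64 + 2.655 = 54.30 m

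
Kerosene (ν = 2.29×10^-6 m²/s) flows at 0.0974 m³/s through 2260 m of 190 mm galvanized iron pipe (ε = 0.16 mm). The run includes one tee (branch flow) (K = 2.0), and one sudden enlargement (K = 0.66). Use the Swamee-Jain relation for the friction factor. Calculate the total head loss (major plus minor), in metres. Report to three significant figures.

H_L ≈ 146 m

V = 4Q/(πD²) = 3.435 m/s; V²/2g = 0.6015 m
Re = 2.85×10^5, ε/D = 8.42×10^-4 → f = 0.02012 (Swamee-Jain)
Major: h_f = f(L/D)·V²/2g = 0.02012·11895·0.6015 = 143.9 m
Minor: ΣK = 2.66; h_m = ΣK·V²/2g = 1.600 m
Total H_L = 143.9 + 1.600 = 145.5 m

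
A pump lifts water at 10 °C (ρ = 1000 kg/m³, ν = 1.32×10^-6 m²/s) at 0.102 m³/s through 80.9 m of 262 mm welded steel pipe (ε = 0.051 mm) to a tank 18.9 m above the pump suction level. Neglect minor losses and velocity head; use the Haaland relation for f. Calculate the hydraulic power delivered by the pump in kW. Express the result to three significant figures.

V = 4Q/(πD²) = 1.892 m/s; Re = 3.76×10^5; ε/D = 1.95×10^-4; f = 0.01564
h_f = f(L/D)V²/2g = 0.8813 m
Total head H = z + h_f = 18.9 + 0.8813 = 19.78 m
P_hyd = ρgQH = 1000·9.81·0.102·19.78 = 19.79 kW

P_hyd ≈ 19.8 kW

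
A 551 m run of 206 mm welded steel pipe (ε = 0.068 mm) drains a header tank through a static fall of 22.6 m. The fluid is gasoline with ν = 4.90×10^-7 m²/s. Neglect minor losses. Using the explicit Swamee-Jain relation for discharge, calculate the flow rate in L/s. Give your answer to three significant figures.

Q ≈ 108 L/s

Swamee-Jain (Type II): Q = -0.965·√(gD⁵h_f/L)·ln[ε/(3.7D) + √(3.17ν²L/(gD³h_f))]
√(gD⁵h_f/L) = √(9.81·0.206⁵·22.6/551) = 0.01222
ε/(3.7D) = 8.92×10^-5; √(3.17ν²L/(gD³h_f)) = 1.47×10^-5
Q = -0.965·0.01222·ln(1.039×10^-4) = 0.1081 m³/s
Check: V = 3.24 m/s, Re = 1.36×10^6, f = 0.01584, h_f = 22.7 m ≈ 22.6 m ✓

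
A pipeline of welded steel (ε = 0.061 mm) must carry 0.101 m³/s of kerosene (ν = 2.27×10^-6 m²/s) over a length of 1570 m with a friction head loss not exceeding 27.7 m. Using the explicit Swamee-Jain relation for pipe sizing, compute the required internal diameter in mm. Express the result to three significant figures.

Swamee-Jain (Type III): D = 0.66·[ε^1.25·(LQ²/(gh_f))^4.75 + ν·Q^9.4·(L/(gh_f))^5.2]^0.04
LQ²/(gh_f) = 0.05894; L/(gh_f) = 5.778
Term 1 = ε^1.25·(…)^4.75 = 7.78×10^-12; Term 2 = ν·Q^9.4·(…)^5.2 = 9.07×10^-12
D = 0.66·(7.78×10^-12 + 9.07×10^-12)^0.04 = 0.2447 m = 245 mm
Check: V = 2.15 m/s, Re = 2.32×10^5, f = 0.01717, h_f = 25.9 m ≈ 27.7 m ✓

D ≈ 245 mm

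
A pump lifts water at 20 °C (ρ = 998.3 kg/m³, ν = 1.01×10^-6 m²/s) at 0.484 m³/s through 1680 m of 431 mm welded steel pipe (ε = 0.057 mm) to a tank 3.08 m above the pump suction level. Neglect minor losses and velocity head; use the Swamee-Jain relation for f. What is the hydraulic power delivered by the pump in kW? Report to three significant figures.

V = 4Q/(πD²) = 3.317 m/s; Re = 1.42×10^6; ε/D = 1.32×10^-4; f = 0.01365
h_f = f(L/D)V²/2g = 29.84 m
Total head H = z + h_f = 3.08 + 29.84 = 32.92 m
P_hyd = ρgQH = 998.3·9.81·0.484·32.92 = 156.0 kW

P_hyd ≈ 156 kW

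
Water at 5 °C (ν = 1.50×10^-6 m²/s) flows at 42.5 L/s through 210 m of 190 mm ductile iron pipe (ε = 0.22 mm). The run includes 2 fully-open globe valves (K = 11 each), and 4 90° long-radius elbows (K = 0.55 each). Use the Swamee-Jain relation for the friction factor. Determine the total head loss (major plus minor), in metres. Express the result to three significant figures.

H_L ≈ 5.54 m

V = 4Q/(πD²) = 1.499 m/s; V²/2g = 0.1145 m
Re = 1.90×10^5, ε/D = 0.00116 → f = 0.02186 (Swamee-Jain)
Major: h_f = f(L/D)·V²/2g = 0.02186·1105·0.1145 = 2.766 m
Minor: ΣK = 24.2; h_m = ΣK·V²/2g = 2.771 m
Total H_L = 2.766 + 2.771 = 5.538 m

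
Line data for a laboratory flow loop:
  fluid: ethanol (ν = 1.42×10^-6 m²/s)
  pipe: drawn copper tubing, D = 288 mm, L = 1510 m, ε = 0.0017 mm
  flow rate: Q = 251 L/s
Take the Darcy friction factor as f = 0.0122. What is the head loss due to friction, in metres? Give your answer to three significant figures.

V = 4Q/(πD²) = 4·0.251/(π·0.288²) = 3.853 m/s
h_f = f(L/D)V²/(2g) = 0.01220·(1510/0.288)·3.853²/(2·9.81) = 48.40 m

h_f ≈ 48.4 m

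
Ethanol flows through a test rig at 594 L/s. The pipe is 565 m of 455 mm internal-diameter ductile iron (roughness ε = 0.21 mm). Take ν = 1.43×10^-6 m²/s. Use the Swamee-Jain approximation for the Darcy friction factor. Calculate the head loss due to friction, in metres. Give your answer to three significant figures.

h_f ≈ 14.3 m

V = 4Q/(πD²) = 4·0.594/(π·0.455²) = 3.653 m/s
Re = VD/ν = 3.653·0.455/1.43×10^-6 = 1.16×10^6 → turbulent
ε/D = 0.21/455 = 4.62×10^-4
Swamee-Jain: f = 0.01696
h_f = f(L/D)V²/(2g) = 0.01696·(565/0.455)·3.653²/(2·9.81) = 14.32 m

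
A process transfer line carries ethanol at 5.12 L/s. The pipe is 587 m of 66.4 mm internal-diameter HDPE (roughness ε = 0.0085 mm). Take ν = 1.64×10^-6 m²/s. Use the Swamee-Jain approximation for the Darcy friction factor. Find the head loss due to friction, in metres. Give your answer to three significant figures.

V = 4Q/(πD²) = 4·0.00512/(π·0.0664²) = 1.479 m/s
Re = VD/ν = 1.479·0.0664/1.64×10^-6 = 5.99×10^4 → turbulent
ε/D = 0.0085/66.4 = 1.28×10^-4
Swamee-Jain: f = 0.02051
h_f = f(L/D)V²/(2g) = 0.02051·(587/0.0664)·1.479²/(2·9.81) = 20.20 m

h_f ≈ 20.2 m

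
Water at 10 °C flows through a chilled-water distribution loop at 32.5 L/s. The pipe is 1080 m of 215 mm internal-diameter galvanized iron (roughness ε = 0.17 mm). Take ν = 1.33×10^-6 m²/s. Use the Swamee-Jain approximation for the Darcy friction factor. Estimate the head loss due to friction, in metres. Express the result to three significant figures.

h_f ≈ 4.28 m

V = 4Q/(πD²) = 4·0.0325/(π·0.215²) = 0.8952 m/s
Re = VD/ν = 0.8952·0.215/1.33×10^-6 = 1.45×10^5 → turbulent
ε/D = 0.17/215 = 7.91×10^-4
Swamee-Jain: f = 0.02084
h_f = f(L/D)V²/(2g) = 0.02084·(1080/0.215)·0.8952²/(2·9.81) = 4.276 m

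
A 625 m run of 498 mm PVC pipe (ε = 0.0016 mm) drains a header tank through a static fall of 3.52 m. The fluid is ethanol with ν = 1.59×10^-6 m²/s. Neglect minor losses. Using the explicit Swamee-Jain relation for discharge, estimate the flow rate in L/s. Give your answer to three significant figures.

Swamee-Jain (Type II): Q = -0.965·√(gD⁵h_f/L)·ln[ε/(3.7D) + √(3.17ν²L/(gD³h_f))]
√(gD⁵h_f/L) = √(9.81·0.498⁵·3.52/625) = 0.04114
ε/(3.7D) = 8.68×10^-7; √(3.17ν²L/(gD³h_f)) = 3.43×10^-5
Q = -0.965·0.04114·ln(3.514×10^-5) = 0.4071 m³/s
Check: V = 2.09 m/s, Re = 6.55×10^5, f = 0.01254, h_f = 3.51 m ≈ 3.52 m ✓

Q ≈ 407 L/s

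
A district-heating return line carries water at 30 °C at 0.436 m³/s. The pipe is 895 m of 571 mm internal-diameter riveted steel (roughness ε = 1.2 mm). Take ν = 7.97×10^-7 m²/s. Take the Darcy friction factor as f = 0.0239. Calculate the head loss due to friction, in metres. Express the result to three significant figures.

h_f ≈ 5.54 m

V = 4Q/(πD²) = 4·0.436/(π·0.571²) = 1.703 m/s
h_f = f(L/D)V²/(2g) = 0.02390·(895/0.571)·1.703²/(2·9.81) = 5.535 m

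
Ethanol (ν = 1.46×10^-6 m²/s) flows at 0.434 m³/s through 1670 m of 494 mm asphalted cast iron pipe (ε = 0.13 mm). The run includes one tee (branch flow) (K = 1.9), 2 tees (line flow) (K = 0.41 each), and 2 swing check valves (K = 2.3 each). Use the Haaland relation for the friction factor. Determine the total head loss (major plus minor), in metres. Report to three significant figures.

H_L ≈ 15.6 m

V = 4Q/(πD²) = 2.264 m/s; V²/2g = 0.2613 m
Re = 7.66×10^5, ε/D = 2.63×10^-4 → f = 0.01545 (Haaland)
Major: h_f = f(L/D)·V²/2g = 0.01545·3381·0.2613 = 13.65 m
Minor: ΣK = 7.32; h_m = ΣK·V²/2g = 1.913 m
Total H_L = 13.65 + 1.913 = 15.56 m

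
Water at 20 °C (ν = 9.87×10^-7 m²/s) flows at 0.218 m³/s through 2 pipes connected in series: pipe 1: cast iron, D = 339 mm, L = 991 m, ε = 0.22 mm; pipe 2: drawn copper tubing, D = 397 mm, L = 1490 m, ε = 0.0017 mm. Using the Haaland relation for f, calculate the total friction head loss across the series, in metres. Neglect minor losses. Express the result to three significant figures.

Pipe 1: V = 2.415 m/s, Re = 8.30×10^5, ε/D = 6.49×10^-4, f = 0.01819, h_1 = f(L/D)V²/2g = 15.81 m
Pipe 2: V = 1.761 m/s, Re = 7.08×10^5, ε/D = 4.28×10^-6, f = 0.01235, h_2 = f(L/D)V²/2g = 7.324 m
Series → Q common, losses add: H = Σh = 23.14 m

H ≈ 23.1 m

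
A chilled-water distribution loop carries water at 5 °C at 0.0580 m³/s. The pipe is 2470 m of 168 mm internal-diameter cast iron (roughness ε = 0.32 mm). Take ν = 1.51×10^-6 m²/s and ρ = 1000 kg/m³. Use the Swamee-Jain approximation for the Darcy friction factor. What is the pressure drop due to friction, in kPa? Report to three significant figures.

Δp ≈ 1200 kPa

V = 4Q/(πD²) = 4·0.0580/(π·0.168²) = 2.616 m/s
Re = VD/ν = 2.616·0.168/1.51×10^-6 = 2.91×10^5 → turbulent
ε/D = 0.32/168 = 0.00190
Swamee-Jain: f = 0.02391
h_f = f(L/D)V²/(2g) = 0.02391·(2470/0.168)·2.616²/(2·9.81) = 122.7 m
Δp = ρg·h_f = 1000·9.81·122.7 = 1203 kPa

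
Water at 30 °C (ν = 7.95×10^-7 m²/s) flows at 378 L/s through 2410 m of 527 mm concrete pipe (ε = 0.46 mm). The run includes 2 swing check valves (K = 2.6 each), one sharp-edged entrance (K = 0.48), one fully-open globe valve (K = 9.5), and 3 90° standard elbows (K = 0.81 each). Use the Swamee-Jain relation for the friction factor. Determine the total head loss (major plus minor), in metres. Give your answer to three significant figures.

V = 4Q/(πD²) = 1.733 m/s; V²/2g = 0.1531 m
Re = 1.15×10^6, ε/D = 8.73×10^-4 → f = 0.01938 (Swamee-Jain)
Major: h_f = f(L/D)·V²/2g = 0.01938·4573·0.1531 = 13.57 m
Minor: ΣK = 17.6; h_m = ΣK·V²/2g = 2.695 m
Total H_L = 13.57 + 2.695 = 16.26 m

H_L ≈ 16.3 m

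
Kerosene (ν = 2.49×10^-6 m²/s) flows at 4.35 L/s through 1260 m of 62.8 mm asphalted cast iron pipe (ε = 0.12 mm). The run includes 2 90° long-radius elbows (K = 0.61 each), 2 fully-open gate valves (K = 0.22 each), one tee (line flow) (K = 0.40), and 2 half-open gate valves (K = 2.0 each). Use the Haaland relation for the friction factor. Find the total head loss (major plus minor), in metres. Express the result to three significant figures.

H_L ≈ 55.2 m

V = 4Q/(πD²) = 1.404 m/s; V²/2g = 0.1005 m
Re = 3.54×10^4, ε/D = 0.00191 → f = 0.02706 (Haaland)
Major: h_f = f(L/D)·V²/2g = 0.02706·20064·0.1005 = 54.57 m
Minor: ΣK = 6.06; h_m = ΣK·V²/2g = 0.6092 m
Total H_L = 54.57 + 0.6092 = 55.18 m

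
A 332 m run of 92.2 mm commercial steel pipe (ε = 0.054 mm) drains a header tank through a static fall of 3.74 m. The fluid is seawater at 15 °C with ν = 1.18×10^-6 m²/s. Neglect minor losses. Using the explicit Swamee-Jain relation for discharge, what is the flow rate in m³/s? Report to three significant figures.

Swamee-Jain (Type II): Q = -0.965·√(gD⁵h_f/L)·ln[ε/(3.7D) + √(3.17ν²L/(gD³h_f))]
√(gD⁵h_f/L) = √(9.81·0.0922⁵·3.74/332) = 8.581×10^-4
ε/(3.7D) = 1.58×10^-4; √(3.17ν²L/(gD³h_f)) = 2.26×10^-4
Q = -0.965·8.581×10^-4·ln(3.840×10^-4) = 0.006512 m³/s
Check: V = 0.975 m/s, Re = 7.62×10^4, f = 0.02151, h_f = 3.76 m ≈ 3.74 m ✓

Q ≈ 0.00651 m³/s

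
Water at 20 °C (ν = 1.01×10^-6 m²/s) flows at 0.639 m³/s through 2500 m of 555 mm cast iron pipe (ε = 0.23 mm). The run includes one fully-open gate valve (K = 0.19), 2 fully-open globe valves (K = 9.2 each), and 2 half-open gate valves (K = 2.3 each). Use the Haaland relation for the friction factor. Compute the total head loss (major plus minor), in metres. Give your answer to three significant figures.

H_L ≈ 34.5 m

V = 4Q/(πD²) = 2.641 m/s; V²/2g = 0.3556 m
Re = 1.45×10^6, ε/D = 4.14×10^-4 → f = 0.01640 (Haaland)
Major: h_f = f(L/D)·V²/2g = 0.01640·4505·0.3556 = 26.27 m
Minor: ΣK = 23.2; h_m = ΣK·V²/2g = 8.246 m
Total H_L = 26.27 + 8.246 = 34.52 m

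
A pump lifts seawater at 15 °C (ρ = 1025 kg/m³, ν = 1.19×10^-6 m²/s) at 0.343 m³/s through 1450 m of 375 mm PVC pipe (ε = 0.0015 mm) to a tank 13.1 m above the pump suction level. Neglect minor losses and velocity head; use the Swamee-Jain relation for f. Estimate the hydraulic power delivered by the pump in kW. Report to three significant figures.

V = 4Q/(πD²) = 3.106 m/s; Re = 9.79×10^5; ε/D = 4.00×10^-6; f = 0.01175
h_f = f(L/D)V²/2g = 22.33 m
Total head H = z + h_f = 13.1 + 22.33 = 35.43 m
P_hyd = ρgQH = 1025·9.81·0.343·35.43 = 122.2 kW

P_hyd ≈ 122 kW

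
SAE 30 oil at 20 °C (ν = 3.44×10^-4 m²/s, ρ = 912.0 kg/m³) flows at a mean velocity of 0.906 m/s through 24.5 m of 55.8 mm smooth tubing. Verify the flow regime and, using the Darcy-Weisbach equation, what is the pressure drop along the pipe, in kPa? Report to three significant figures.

Δp ≈ 71.6 kPa

Re = VD/ν = 0.906·0.05580/3.44×10^-4 = 147 → laminar (Re < 2300)
f = 64/Re = 0.4355
h_f = f(L/D)V²/(2g) = 0.4355·(24.5/0.05580)·0.906²/(2·9.81) = 8.000 m
Δp = ρg·h_f = 912.0·9.81·8.000 = 71.57 kPa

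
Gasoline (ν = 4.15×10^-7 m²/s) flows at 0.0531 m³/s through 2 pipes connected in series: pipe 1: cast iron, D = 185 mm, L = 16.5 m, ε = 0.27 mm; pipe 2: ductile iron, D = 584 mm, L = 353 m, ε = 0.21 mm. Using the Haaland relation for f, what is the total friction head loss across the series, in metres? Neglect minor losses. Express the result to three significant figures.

Pipe 1: V = 1.975 m/s, Re = 8.81×10^5, ε/D = 0.00146, f = 0.02185, h_1 = f(L/D)V²/2g = 0.3876 m
Pipe 2: V = 0.1982 m/s, Re = 2.79×10^5, ε/D = 3.60×10^-4, f = 0.01731, h_2 = f(L/D)V²/2g = 0.02096 m
Series → Q common, losses add: H = Σh = 0.4085 m

H ≈ 0.409 m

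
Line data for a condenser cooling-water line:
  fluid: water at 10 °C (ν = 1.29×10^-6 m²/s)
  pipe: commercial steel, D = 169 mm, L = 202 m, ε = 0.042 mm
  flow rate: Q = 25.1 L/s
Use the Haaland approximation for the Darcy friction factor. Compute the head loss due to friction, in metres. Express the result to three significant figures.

h_f ≈ 1.37 m

V = 4Q/(πD²) = 4·0.0251/(π·0.169²) = 1.119 m/s
Re = VD/ν = 1.119·0.169/1.29×10^-6 = 1.47×10^5 → turbulent
ε/D = 0.042/169 = 2.49×10^-4
Haaland: f = 0.01790
h_f = f(L/D)V²/(2g) = 0.01790·(202/0.169)·1.119²/(2·9.81) = 1.365 m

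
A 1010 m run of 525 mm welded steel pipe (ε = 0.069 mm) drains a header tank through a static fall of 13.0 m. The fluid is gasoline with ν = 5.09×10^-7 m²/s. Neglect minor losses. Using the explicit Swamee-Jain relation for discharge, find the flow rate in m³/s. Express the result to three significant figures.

Q ≈ 0.690 m³/s

Swamee-Jain (Type II): Q = -0.965·√(gD⁵h_f/L)·ln[ε/(3.7D) + √(3.17ν²L/(gD³h_f))]
√(gD⁵h_f/L) = √(9.81·0.525⁵·13.0/1010) = 0.07096
ε/(3.7D) = 3.55×10^-5; √(3.17ν²L/(gD³h_f)) = 6.70×10^-6
Q = -0.965·0.07096·ln(4.223×10^-5) = 0.6898 m³/s
Check: V = 3.19 m/s, Re = 3.29×10^6, f = 0.01313, h_f = 13.1 m ≈ 13.0 m ✓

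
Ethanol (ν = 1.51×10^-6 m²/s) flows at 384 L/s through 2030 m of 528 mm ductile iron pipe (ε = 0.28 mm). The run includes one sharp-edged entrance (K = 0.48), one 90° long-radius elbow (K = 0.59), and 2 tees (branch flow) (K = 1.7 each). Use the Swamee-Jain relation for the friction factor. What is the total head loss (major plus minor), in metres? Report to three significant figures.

H_L ≈ 11.4 m

V = 4Q/(πD²) = 1.754 m/s; V²/2g = 0.1568 m
Re = 6.13×10^5, ε/D = 5.30×10^-4 → f = 0.01780 (Swamee-Jain)
Major: h_f = f(L/D)·V²/2g = 0.01780·3845·0.1568 = 10.73 m
Minor: ΣK = 4.47; h_m = ΣK·V²/2g = 0.7007 m
Total H_L = 10.73 + 0.7007 = 11.43 m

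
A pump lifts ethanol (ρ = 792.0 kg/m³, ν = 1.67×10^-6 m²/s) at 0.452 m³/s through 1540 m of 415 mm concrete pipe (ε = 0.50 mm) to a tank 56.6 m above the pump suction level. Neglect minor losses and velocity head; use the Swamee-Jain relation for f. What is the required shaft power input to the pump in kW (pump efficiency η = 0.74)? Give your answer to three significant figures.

P_shaft ≈ 479 kW

V = 4Q/(πD²) = 3.342 m/s; Re = 8.30×10^5; ε/D = 0.00120; f = 0.02097
h_f = f(L/D)V²/2g = 44.29 m
Total head H = z + h_f = 56.6 + 44.29 = 100.9 m
P_hyd = ρgQH = 792.0·9.81·0.452·100.9 = 354.3 kW
P_shaft = P_hyd/η = 354.3/0.74 = 478.8 kW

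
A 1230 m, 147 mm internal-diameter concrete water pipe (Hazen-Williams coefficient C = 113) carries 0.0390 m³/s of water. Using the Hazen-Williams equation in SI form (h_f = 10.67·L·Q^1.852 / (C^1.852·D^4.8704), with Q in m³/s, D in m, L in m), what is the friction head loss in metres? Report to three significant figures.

h_f ≈ 57.8 m

h_f = 10.67·1230·0.0390^1.852 / (113^1.852·0.147^4.8704) = 57.80 m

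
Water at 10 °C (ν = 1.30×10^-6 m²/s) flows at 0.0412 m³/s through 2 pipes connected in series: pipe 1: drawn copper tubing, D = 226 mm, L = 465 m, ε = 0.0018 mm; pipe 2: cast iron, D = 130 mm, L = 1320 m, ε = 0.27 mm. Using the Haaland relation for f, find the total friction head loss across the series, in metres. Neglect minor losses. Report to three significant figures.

H ≈ 122 m

Pipe 1: V = 1.027 m/s, Re = 1.79×10^5, ε/D = 7.96×10^-6, f = 0.01589, h_1 = f(L/D)V²/2g = 1.758 m
Pipe 2: V = 3.104 m/s, Re = 3.10×10^5, ε/D = 0.00208, f = 0.02421, h_2 = f(L/D)V²/2g = 120.7 m
Series → Q common, losses add: H = Σh = 122.5 m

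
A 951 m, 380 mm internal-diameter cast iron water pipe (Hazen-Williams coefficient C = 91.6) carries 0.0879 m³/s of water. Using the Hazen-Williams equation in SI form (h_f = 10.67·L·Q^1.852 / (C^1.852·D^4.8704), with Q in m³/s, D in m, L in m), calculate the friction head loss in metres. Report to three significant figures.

h_f ≈ 2.91 m

h_f = 10.67·951·0.0879^1.852 / (91.6^1.852·0.380^4.8704) = 2.909 m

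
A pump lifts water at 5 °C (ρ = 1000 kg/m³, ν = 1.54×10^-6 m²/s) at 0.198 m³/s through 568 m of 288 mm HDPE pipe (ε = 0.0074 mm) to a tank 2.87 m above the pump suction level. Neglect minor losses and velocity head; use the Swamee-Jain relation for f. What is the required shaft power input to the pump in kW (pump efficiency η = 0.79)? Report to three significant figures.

V = 4Q/(πD²) = 3.039 m/s; Re = 5.68×10^5; ε/D = 2.57×10^-5; f = 0.01323
h_f = f(L/D)V²/2g = 12.28 m
Total head H = z + h_f = 2.87 + 12.28 = 15.15 m
P_hyd = ρgQH = 1000·9.81·0.198·15.15 = 29.43 kW
P_shaft = P_hyd/η = 29.43/0.79 = 37.26 kW

P_shaft ≈ 37.3 kW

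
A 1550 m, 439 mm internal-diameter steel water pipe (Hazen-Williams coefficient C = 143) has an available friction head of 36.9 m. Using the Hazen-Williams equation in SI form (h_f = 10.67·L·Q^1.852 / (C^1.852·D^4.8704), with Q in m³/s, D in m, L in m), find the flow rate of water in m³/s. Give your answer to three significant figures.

Rearranging: Q = [h_f·C^1.852·D^4.8704 / (10.67·L)]^(1/1.852)
Q = [36.9·143^1.852·0.439^4.8704 / (10.67·1550)]^0.540 = 0.6073 m³/s

Q ≈ 0.607 m³/s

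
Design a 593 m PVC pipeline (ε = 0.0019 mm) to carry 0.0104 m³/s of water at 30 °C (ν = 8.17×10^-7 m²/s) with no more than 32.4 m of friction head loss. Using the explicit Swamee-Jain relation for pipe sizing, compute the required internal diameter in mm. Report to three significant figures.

Swamee-Jain (Type III): D = 0.66·[ε^1.25·(LQ²/(gh_f))^4.75 + ν·Q^9.4·(L/(gh_f))^5.2]^0.04
LQ²/(gh_f) = 2.018×10^-4; L/(gh_f) = 1.866
Term 1 = ε^1.25·(…)^4.75 = 1.98×10^-25; Term 2 = ν·Q^9.4·(…)^5.2 = 4.79×10^-24
D = 0.66·(1.98×10^-25 + 4.79×10^-24)^0.04 = 0.07717 m = 77.2 mm
Check: V = 2.22 m/s, Re = 2.10×10^5, f = 0.01562, h_f = 30.2 m ≈ 32.4 m ✓

D ≈ 77.2 mm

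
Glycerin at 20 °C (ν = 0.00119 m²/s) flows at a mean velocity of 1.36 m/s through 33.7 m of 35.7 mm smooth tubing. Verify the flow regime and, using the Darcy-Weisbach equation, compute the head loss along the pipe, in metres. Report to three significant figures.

Re = VD/ν = 1.36·0.03570/0.00119 = 40.8 → laminar (Re < 2300)
f = 64/Re = 1.569
h_f = f(L/D)V²/(2g) = 1.569·(33.7/0.03570)·1.36²/(2·9.81) = 139.6 m

h_f ≈ 140 m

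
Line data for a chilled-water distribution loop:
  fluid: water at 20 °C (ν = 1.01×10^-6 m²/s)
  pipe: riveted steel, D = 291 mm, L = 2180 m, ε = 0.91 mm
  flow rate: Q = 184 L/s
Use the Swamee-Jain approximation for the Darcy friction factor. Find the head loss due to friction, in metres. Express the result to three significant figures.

h_f ≈ 78.1 m

V = 4Q/(πD²) = 4·0.184/(π·0.291²) = 2.767 m/s
Re = VD/ν = 2.767·0.291/1.01×10^-6 = 7.97×10^5 → turbulent
ε/D = 0.91/291 = 0.00313
Swamee-Jain: f = 0.02672
h_f = f(L/D)V²/(2g) = 0.02672·(2180/0.291)·2.767²/(2·9.81) = 78.08 m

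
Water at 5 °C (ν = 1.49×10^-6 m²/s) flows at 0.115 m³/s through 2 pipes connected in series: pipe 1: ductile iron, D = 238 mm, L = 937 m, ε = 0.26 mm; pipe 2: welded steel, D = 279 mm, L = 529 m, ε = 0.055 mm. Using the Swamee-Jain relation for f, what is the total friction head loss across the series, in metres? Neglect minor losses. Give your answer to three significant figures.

Pipe 1: V = 2.585 m/s, Re = 4.13×10^5, ε/D = 0.00109, f = 0.02087, h_1 = f(L/D)V²/2g = 27.98 m
Pipe 2: V = 1.881 m/s, Re = 3.52×10^5, ε/D = 1.97×10^-4, f = 0.01601, h_2 = f(L/D)V²/2g = 5.474 m
Series → Q common, losses add: H = Σh = 33.46 m

H ≈ 33.5 m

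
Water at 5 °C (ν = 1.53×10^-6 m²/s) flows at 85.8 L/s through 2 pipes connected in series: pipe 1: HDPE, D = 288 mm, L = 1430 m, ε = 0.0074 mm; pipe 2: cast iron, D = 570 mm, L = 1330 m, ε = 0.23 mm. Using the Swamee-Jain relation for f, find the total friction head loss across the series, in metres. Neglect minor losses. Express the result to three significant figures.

H ≈ 6.92 m

Pipe 1: V = 1.317 m/s, Re = 2.48×10^5, ε/D = 2.57×10^-5, f = 0.01517, h_1 = f(L/D)V²/2g = 6.659 m
Pipe 2: V = 0.3362 m/s, Re = 1.25×10^5, ε/D = 4.04×10^-4, f = 0.01940, h_2 = f(L/D)V²/2g = 0.2609 m
Series → Q common, losses add: H = Σh = 6.919 m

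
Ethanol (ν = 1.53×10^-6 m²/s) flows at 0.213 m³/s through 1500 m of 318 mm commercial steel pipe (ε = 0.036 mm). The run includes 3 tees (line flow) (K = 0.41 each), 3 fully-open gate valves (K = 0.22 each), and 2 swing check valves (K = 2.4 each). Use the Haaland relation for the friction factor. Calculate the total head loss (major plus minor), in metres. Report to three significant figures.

H_L ≈ 27.1 m

V = 4Q/(πD²) = 2.682 m/s; V²/2g = 0.3666 m
Re = 5.57×10^5, ε/D = 1.13×10^-4 → f = 0.01424 (Haaland)
Major: h_f = f(L/D)·V²/2g = 0.01424·4717·0.3666 = 24.63 m
Minor: ΣK = 6.69; h_m = ΣK·V²/2g = 2.452 m
Total H_L = 24.63 + 2.452 = 27.08 m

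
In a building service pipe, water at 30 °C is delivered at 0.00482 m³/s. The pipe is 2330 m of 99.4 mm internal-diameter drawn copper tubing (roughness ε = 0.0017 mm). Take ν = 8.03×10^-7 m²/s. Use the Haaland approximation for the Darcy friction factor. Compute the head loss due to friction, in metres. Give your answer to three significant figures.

h_f ≈ 8.71 m

V = 4Q/(πD²) = 4·0.00482/(π·0.0994²) = 0.6211 m/s
Re = VD/ν = 0.6211·0.0994/8.03×10^-7 = 7.69×10^4 → turbulent
ε/D = 0.0017/99.4 = 1.71×10^-5
Haaland: f = 0.01890
h_f = f(L/D)V²/(2g) = 0.01890·(2330/0.0994)·0.6211²/(2·9.81) = 8.711 m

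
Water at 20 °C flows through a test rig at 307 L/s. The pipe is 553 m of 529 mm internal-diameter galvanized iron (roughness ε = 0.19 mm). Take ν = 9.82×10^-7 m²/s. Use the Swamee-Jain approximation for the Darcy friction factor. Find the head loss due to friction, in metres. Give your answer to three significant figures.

h_f ≈ 1.71 m

V = 4Q/(πD²) = 4·0.307/(π·0.529²) = 1.397 m/s
Re = VD/ν = 1.397·0.529/9.82×10^-7 = 7.52×10^5 → turbulent
ε/D = 0.19/529 = 3.59×10^-4
Swamee-Jain: f = 0.01646
h_f = f(L/D)V²/(2g) = 0.01646·(553/0.529)·1.397²/(2·9.81) = 1.711 m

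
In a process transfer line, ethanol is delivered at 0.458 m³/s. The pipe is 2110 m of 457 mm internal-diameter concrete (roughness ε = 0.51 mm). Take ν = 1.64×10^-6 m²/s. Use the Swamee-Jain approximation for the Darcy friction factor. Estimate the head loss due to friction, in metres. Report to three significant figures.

V = 4Q/(πD²) = 4·0.458/(π·0.457²) = 2.792 m/s
Re = VD/ν = 2.792·0.457/1.64×10^-6 = 7.78×10^5 → turbulent
ε/D = 0.51/457 = 0.00112
Swamee-Jain: f = 0.02063
h_f = f(L/D)V²/(2g) = 0.02063·(2110/0.457)·2.792²/(2·9.81) = 37.85 m

h_f ≈ 37.8 m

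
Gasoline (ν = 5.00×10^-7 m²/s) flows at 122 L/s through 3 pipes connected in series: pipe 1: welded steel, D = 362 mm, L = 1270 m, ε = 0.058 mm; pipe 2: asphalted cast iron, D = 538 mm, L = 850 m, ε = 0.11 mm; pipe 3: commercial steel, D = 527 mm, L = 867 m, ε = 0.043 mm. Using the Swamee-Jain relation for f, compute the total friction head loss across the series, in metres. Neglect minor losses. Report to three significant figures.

H ≈ 4.36 m

Pipe 1: V = 1.185 m/s, Re = 8.58×10^5, ε/D = 1.60×10^-4, f = 0.01446, h_1 = f(L/D)V²/2g = 3.633 m
Pipe 2: V = 0.5367 m/s, Re = 5.77×10^5, ε/D = 2.04×10^-4, f = 0.01537, h_2 = f(L/D)V²/2g = 0.3565 m
Pipe 3: V = 0.5593 m/s, Re = 5.90×10^5, ε/D = 8.16×10^-5, f = 0.01397, h_3 = f(L/D)V²/2g = 0.3664 m
Series → Q common, losses add: H = Σh = 4.356 m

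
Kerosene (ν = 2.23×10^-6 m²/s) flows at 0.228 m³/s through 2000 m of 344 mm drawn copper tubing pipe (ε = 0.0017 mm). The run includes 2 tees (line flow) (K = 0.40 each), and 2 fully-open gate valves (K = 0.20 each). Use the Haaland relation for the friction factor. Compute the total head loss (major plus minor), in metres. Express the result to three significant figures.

V = 4Q/(πD²) = 2.453 m/s; V²/2g = 0.3067 m
Re = 3.78×10^5, ε/D = 4.94×10^-6 → f = 0.01378 (Haaland)
Major: h_f = f(L/D)·V²/2g = 0.01378·5814·0.3067 = 24.58 m
Minor: ΣK = 1.20; h_m = ΣK·V²/2g = 0.3681 m
Total H_L = 24.58 + 0.3681 = 24.95 m

H_L ≈ 24.9 m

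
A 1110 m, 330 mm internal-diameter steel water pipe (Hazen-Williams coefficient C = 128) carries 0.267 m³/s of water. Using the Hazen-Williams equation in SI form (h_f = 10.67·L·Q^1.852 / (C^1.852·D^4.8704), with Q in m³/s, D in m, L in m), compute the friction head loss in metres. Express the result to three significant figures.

h_f = 10.67·1110·0.267^1.852 / (128^1.852·0.330^4.8704) = 28.44 m

h_f ≈ 28.4 m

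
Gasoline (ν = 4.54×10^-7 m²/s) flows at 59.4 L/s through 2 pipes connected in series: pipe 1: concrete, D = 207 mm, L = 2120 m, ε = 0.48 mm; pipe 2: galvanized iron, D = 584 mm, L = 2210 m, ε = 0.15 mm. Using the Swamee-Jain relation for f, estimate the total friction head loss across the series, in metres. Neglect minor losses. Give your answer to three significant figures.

H ≈ 40.3 m

Pipe 1: V = 1.765 m/s, Re = 8.05×10^5, ε/D = 0.00232, f = 0.02466, h_1 = f(L/D)V²/2g = 40.10 m
Pipe 2: V = 0.2218 m/s, Re = 2.85×10^5, ε/D = 2.57×10^-4, f = 0.01683, h_2 = f(L/D)V²/2g = 0.1597 m
Series → Q common, losses add: H = Σh = 40.26 m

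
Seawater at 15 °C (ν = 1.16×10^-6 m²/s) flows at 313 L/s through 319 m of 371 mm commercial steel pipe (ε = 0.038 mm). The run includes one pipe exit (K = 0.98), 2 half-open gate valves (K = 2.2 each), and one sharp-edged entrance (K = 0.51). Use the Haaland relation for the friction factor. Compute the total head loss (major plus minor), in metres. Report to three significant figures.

H_L ≈ 7.46 m

V = 4Q/(πD²) = 2.895 m/s; V²/2g = 0.4273 m
Re = 9.26×10^5, ε/D = 1.02×10^-4 → f = 0.01345 (Haaland)
Major: h_f = f(L/D)·V²/2g = 0.01345·859.8·0.4273 = 4.940 m
Minor: ΣK = 5.89; h_m = ΣK·V²/2g = 2.517 m
Total H_L = 4.940 + 2.517 = 7.457 m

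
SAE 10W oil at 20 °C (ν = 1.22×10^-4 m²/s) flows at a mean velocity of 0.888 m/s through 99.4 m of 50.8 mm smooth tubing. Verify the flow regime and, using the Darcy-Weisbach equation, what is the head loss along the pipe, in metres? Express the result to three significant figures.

Re = VD/ν = 0.888·0.05080/1.22×10^-4 = 370 → laminar (Re < 2300)
f = 64/Re = 0.1731
h_f = f(L/D)V²/(2g) = 0.1731·(99.4/0.05080)·0.888²/(2·9.81) = 13.61 m

h_f ≈ 13.6 m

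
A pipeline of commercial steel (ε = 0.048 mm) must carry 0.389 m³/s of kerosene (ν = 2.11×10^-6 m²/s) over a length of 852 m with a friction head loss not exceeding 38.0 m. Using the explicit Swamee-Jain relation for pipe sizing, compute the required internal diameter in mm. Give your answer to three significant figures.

Swamee-Jain (Type III): D = 0.66·[ε^1.25·(LQ²/(gh_f))^4.75 + ν·Q^9.4·(L/(gh_f))^5.2]^0.04
LQ²/(gh_f) = 0.3458; L/(gh_f) = 2.286
Term 1 = ε^1.25·(…)^4.75 = 2.58×10^-8; Term 2 = ν·Q^9.4·(…)^5.2 = 2.17×10^-8
D = 0.66·(2.58×10^-8 + 2.17×10^-8)^0.04 = 0.3362 m = 336 mm
Check: V = 4.38 m/s, Re = 6.98×10^5, f = 0.01449, h_f = 35.9 m ≈ 38.0 m ✓

D ≈ 336 mm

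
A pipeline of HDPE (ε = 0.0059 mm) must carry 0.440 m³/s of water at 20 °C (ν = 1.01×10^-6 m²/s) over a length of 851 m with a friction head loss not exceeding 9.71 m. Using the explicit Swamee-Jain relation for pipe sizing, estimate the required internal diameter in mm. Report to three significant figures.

D ≈ 442 mm

Swamee-Jain (Type III): D = 0.66·[ε^1.25·(LQ²/(gh_f))^4.75 + ν·Q^9.4·(L/(gh_f))^5.2]^0.04
LQ²/(gh_f) = 1.730; L/(gh_f) = 8.934
Term 1 = ε^1.25·(…)^4.75 = 3.92×10^-6; Term 2 = ν·Q^9.4·(…)^5.2 = 3.96×10^-5
D = 0.66·(3.92×10^-6 + 3.96×10^-5)^0.04 = 0.4417 m = 442 mm
Check: V = 2.87 m/s, Re = 1.26×10^6, f = 0.01155, h_f = 9.35 m ≈ 9.71 m ✓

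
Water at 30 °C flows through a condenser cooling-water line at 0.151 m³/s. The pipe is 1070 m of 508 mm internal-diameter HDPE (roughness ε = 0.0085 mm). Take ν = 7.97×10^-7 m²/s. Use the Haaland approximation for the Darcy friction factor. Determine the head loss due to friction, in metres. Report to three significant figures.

V = 4Q/(πD²) = 4·0.151/(π·0.508²) = 0.7450 m/s
Re = VD/ν = 0.7450·0.508/7.97×10^-7 = 4.75×10^5 → turbulent
ε/D = 0.0085/508 = 1.67×10^-5
Haaland: f = 0.01337
h_f = f(L/D)V²/(2g) = 0.01337·(1070/0.508)·0.7450²/(2·9.81) = 0.7968 m

h_f ≈ 0.797 m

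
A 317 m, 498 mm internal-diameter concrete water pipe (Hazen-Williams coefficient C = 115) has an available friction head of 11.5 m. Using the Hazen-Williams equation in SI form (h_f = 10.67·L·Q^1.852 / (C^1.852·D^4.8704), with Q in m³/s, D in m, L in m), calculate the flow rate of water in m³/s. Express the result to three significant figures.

Rearranging: Q = [h_f·C^1.852·D^4.8704 / (10.67·L)]^(1/1.852)
Q = [11.5·115^1.852·0.498^4.8704 / (10.67·317)]^0.540 = 0.8542 m³/s

Q ≈ 0.854 m³/s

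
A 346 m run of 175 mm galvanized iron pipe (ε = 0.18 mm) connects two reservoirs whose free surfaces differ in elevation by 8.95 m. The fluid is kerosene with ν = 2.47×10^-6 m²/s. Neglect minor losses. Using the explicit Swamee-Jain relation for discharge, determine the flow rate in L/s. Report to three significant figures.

Swamee-Jain (Type II): Q = -0.965·√(gD⁵h_f/L)·ln[ε/(3.7D) + √(3.17ν²L/(gD³h_f))]
√(gD⁵h_f/L) = √(9.81·0.175⁵·8.95/346) = 0.006454
ε/(3.7D) = 2.78×10^-4; √(3.17ν²L/(gD³h_f)) = 1.19×10^-4
Q = -0.965·0.006454·ln(3.972×10^-4) = 0.04877 m³/s
Check: V = 2.03 m/s, Re = 1.44×10^5, f = 0.02178, h_f = 9.02 m ≈ 8.95 m ✓

Q ≈ 48.8 L/s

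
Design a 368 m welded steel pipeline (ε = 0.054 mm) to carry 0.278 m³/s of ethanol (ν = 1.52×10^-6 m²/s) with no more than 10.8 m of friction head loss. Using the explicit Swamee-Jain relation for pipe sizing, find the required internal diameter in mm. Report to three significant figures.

D ≈ 321 mm

Swamee-Jain (Type III): D = 0.66·[ε^1.25·(LQ²/(gh_f))^4.75 + ν·Q^9.4·(L/(gh_f))^5.2]^0.04
LQ²/(gh_f) = 0.2684; L/(gh_f) = 3.473
Term 1 = ε^1.25·(…)^4.75 = 8.96×10^-9; Term 2 = ν·Q^9.4·(…)^5.2 = 5.86×10^-9
D = 0.66·(8.96×10^-9 + 5.86×10^-9)^0.04 = 0.3209 m = 321 mm
Check: V = 3.44 m/s, Re = 7.26×10^5, f = 0.01473, h_f = 10.2 m ≈ 10.8 m ✓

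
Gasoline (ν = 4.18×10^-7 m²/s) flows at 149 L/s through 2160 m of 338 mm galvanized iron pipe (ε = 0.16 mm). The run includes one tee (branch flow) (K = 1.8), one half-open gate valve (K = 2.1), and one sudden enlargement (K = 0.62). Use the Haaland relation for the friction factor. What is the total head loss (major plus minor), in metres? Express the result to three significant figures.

V = 4Q/(πD²) = 1.661 m/s; V²/2g = 0.1405 m
Re = 1.34×10^6, ε/D = 4.73×10^-4 → f = 0.01687 (Haaland)
Major: h_f = f(L/D)·V²/2g = 0.01687·6391·0.1405 = 15.16 m
Minor: ΣK = 4.52; h_m = ΣK·V²/2g = 0.6353 m
Total H_L = 15.16 + 0.6353 = 15.79 m

H_L ≈ 15.8 m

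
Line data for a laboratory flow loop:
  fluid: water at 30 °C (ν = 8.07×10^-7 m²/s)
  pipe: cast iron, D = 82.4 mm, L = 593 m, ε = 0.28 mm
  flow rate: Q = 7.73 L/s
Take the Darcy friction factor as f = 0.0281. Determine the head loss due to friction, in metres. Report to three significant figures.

V = 4Q/(πD²) = 4·0.00773/(π·0.0824²) = 1.450 m/s
h_f = f(L/D)V²/(2g) = 0.02810·(593/0.0824)·1.450²/(2·9.81) = 21.66 m

h_f ≈ 21.7 m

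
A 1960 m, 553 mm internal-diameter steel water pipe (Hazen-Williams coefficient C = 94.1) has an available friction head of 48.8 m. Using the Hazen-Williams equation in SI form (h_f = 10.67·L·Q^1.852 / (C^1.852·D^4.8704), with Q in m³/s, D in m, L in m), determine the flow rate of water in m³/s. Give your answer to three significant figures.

Q ≈ 0.751 m³/s

Rearranging: Q = [h_f·C^1.852·D^4.8704 / (10.67·L)]^(1/1.852)
Q = [48.8·94.1^1.852·0.553^4.8704 / (10.67·1960)]^0.540 = 0.7513 m³/s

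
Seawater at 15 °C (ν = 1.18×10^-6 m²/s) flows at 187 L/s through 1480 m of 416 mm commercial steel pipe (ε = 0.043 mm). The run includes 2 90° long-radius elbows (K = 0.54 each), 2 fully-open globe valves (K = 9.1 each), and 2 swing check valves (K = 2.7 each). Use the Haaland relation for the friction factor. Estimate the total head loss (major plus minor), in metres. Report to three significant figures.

V = 4Q/(πD²) = 1.376 m/s; V²/2g = 0.09648 m
Re = 4.85×10^5, ε/D = 1.03×10^-4 → f = 0.01435 (Haaland)
Major: h_f = f(L/D)·V²/2g = 0.01435·3558·0.09648 = 4.926 m
Minor: ΣK = 24.7; h_m = ΣK·V²/2g = 2.381 m
Total H_L = 4.926 + 2.381 = 7.307 m

H_L ≈ 7.31 m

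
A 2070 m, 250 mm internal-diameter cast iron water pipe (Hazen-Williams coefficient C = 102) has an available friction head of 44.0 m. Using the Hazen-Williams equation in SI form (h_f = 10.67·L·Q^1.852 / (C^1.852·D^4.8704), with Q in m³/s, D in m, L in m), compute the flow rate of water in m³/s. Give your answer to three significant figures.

Rearranging: Q = [h_f·C^1.852·D^4.8704 / (10.67·L)]^(1/1.852)
Q = [44.0·102^1.852·0.250^4.8704 / (10.67·2070)]^0.540 = 0.09269 m³/s

Q ≈ 0.0927 m³/s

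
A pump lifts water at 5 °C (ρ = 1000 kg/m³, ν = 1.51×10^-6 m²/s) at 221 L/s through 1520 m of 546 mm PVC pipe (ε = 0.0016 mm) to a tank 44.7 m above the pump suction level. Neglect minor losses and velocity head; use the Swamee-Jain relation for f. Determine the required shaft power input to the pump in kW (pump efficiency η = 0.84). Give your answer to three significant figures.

V = 4Q/(πD²) = 0.9439 m/s; Re = 3.41×10^5; ε/D = 2.93×10^-6; f = 0.01407
h_f = f(L/D)V²/2g = 1.779 m
Total head H = z + h_f = 44.7 + 1.779 = 46.48 m
P_hyd = ρgQH = 1000·9.81·0.221·46.48 = 100.8 kW
P_shaft = P_hyd/η = 100.8/0.84 = 120.0 kW

P_shaft ≈ 120 kW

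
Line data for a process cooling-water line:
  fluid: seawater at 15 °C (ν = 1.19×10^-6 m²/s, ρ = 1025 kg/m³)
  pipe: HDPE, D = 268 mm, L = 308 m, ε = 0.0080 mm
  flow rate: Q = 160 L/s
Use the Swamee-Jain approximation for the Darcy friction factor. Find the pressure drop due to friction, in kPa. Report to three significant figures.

Δp ≈ 61.9 kPa

V = 4Q/(πD²) = 4·0.160/(π·0.268²) = 2.836 m/s
Re = VD/ν = 2.836·0.268/1.19×10^-6 = 6.39×10^5 → turbulent
ε/D = 0.0080/268 = 2.99×10^-5
Swamee-Jain: f = 0.01307
h_f = f(L/D)V²/(2g) = 0.01307·(308/0.268)·2.836²/(2·9.81) = 6.158 m
Δp = ρg·h_f = 1025·9.81·6.158 = 61.92 kPa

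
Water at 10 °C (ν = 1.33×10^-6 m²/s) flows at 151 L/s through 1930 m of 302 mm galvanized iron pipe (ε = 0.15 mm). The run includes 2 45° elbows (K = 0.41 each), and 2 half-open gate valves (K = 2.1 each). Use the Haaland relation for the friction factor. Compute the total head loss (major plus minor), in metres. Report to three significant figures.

H_L ≈ 26.6 m

V = 4Q/(πD²) = 2.108 m/s; V²/2g = 0.2265 m
Re = 4.79×10^5, ε/D = 4.97×10^-4 → f = 0.01759 (Haaland)
Major: h_f = f(L/D)·V²/2g = 0.01759·6391·0.2265 = 25.46 m
Minor: ΣK = 5.02; h_m = ΣK·V²/2g = 1.137 m
Total H_L = 25.46 + 1.137 = 26.60 m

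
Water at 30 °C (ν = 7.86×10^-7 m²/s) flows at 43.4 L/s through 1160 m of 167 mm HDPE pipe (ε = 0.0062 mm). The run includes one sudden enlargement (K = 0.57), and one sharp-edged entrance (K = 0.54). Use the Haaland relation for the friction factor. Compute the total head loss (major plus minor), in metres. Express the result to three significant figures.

H_L ≈ 19.5 m

V = 4Q/(πD²) = 1.981 m/s; V²/2g = 0.2001 m
Re = 4.21×10^5, ε/D = 3.71×10^-5 → f = 0.01388 (Haaland)
Major: h_f = f(L/D)·V²/2g = 0.01388·6946·0.2001 = 19.29 m
Minor: ΣK = 1.11; h_m = ΣK·V²/2g = 0.2221 m
Total H_L = 19.29 + 0.2221 = 19.51 m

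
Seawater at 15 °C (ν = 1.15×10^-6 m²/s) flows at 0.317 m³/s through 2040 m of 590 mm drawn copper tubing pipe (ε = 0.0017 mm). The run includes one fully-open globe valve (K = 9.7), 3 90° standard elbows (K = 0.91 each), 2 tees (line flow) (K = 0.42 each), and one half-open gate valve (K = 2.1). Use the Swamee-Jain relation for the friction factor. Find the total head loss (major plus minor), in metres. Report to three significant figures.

H_L ≈ 4.07 m

V = 4Q/(πD²) = 1.159 m/s; V²/2g = 0.06852 m
Re = 5.95×10^5, ε/D = 2.88×10^-6 → f = 0.01275 (Swamee-Jain)
Major: h_f = f(L/D)·V²/2g = 0.01275·3458·0.06852 = 3.020 m
Minor: ΣK = 15.4; h_m = ΣK·V²/2g = 1.053 m
Total H_L = 3.020 + 1.053 = 4.073 m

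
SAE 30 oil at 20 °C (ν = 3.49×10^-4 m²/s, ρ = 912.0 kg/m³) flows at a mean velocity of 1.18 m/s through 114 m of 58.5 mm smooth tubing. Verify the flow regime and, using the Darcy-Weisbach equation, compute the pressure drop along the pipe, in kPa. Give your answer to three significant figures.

Re = VD/ν = 1.18·0.05850/3.49×10^-4 = 198 → laminar (Re < 2300)
f = 64/Re = 0.3236
h_f = f(L/D)V²/(2g) = 0.3236·(114/0.05850)·1.18²/(2·9.81) = 44.75 m
Δp = ρg·h_f = 912.0·9.81·44.75 = 400.4 kPa

Δp ≈ 400 kPa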